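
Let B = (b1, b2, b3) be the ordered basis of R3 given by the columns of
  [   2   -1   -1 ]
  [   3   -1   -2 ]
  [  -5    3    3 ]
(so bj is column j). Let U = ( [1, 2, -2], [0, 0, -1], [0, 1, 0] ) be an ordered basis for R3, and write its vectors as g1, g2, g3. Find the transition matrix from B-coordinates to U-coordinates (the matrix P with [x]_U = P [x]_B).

[[2, -1, -1], [1, -1, -1], [-1, 1, 0]]

Let M have columns bj and N have columns gj. Then for every x, N [x]_U = x = M [x]_B, so P = N^(-1) M.
Since det N = 1, N^(-1) has integer entries; multiplying gives P = [[2, -1, -1], [1, -1, -1], [-1, 1, 0]].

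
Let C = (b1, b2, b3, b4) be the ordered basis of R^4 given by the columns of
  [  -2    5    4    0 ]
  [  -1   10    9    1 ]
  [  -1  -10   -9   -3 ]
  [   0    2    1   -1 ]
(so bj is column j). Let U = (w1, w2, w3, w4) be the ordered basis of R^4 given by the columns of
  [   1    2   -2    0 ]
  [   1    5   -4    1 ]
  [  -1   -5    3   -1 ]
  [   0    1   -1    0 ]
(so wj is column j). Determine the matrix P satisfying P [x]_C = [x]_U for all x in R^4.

[[-2, 1, 2, 2], [2, 2, 1, 1], [2, 0, 0, 2], [-1, -1, 2, 2]]

Column j of P is [bj]_U, since P maps C-coordinates to U-coordinates.
Expressing b1 in U: b1 = -2w1 + 2w2 + 2w3 - w4, so column 1 of P is <-2, 2, 2, -1>.
Doing the same for each bj gives P = [[-2, 1, 2, 2], [2, 2, 1, 1], [2, 0, 0, 2], [-1, -1, 2, 2]].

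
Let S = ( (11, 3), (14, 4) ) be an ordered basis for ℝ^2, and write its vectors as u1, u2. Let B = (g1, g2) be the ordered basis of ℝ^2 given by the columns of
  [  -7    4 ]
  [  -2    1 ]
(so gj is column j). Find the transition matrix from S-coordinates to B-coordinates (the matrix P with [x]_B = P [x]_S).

[[-1, -2], [1, 0]]

Let M have columns uj and N have columns gj. Then for every x, N [x]_B = x = M [x]_S, so P = N^(-1) M.
Since det N = 1, N^(-1) has integer entries; multiplying gives P = [[-1, -2], [1, 0]].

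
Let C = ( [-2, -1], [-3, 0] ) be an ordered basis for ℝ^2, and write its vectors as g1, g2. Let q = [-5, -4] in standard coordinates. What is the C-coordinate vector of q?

Write q = c_1 g1 + c_2 g2 and solve for the c_i.
System: -2c_1 - 3c_2 = -5, -c_1 + 0c_2 = -4; solving gives c_1 = 4, c_2 = -1.
Check: 4g1 - g2 = [-5, -4].

[4, -1]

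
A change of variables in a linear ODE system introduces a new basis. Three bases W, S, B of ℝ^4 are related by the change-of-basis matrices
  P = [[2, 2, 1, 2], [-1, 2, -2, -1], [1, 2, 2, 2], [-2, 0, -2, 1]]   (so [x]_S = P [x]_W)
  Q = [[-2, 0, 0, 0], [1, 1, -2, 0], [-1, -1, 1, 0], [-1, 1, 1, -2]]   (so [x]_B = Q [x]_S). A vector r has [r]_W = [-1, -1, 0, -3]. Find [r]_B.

First [r]_S = P [r]_W = [-10, 2, -9, -1].
Then [r]_B = Q [r]_S = [20, 10, -1, 5].

[20, 10, -1, 5]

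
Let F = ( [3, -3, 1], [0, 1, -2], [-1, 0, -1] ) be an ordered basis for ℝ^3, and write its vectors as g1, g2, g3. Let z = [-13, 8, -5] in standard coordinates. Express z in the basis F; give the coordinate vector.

[z]_F is the unique c with M c = z, where M has columns g1, ..., g3.
Row-reducing the augmented matrix [M | z] gives c = (-3, -1, 4).
Check: -3g1 - g2 + 4g3 = [-13, 8, -5].

[-3, -1, 4]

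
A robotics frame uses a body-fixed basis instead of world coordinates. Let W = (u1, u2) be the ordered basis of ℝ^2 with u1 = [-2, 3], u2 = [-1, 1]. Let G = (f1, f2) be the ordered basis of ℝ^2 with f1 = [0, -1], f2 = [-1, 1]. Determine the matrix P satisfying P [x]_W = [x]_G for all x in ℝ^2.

[[-1, 0], [2, 1]]

Column j of P is [uj]_G, since P maps W-coordinates to G-coordinates.
Expressing u1 in G: u1 = -f1 + 2f2, so column 1 of P is [-1, 2].
Doing the same for each uj gives P = [[-1, 0], [2, 1]].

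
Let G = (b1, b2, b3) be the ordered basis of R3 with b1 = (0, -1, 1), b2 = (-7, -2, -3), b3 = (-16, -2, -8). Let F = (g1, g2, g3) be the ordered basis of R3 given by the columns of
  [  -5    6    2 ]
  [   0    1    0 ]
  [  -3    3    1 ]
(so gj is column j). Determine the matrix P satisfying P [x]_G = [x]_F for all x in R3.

[[-2, -1, 0], [-1, -2, -2], [-2, 0, -2]]

Column j of P is [bj]_F, since P maps G-coordinates to F-coordinates.
Expressing b1 in F: b1 = -2g1 - g2 - 2g3, so column 1 of P is (-2, -1, -2).
Doing the same for each bj gives P = [[-2, -1, 0], [-1, -2, -2], [-2, 0, -2]].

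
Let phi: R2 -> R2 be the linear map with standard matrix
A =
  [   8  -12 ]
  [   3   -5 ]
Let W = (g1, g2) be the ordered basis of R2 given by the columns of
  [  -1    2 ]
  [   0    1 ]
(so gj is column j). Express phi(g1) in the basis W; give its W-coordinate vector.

<2, -3>

Compute phi(g1) = A g1 = <-8, -3> in standard coordinates.
Then write this in W-coordinates: solve for y in y_1 g1 + y_2 g2 = <-8, -3>.
This gives y = <2, -3>, which is column 1 of [phi]_W.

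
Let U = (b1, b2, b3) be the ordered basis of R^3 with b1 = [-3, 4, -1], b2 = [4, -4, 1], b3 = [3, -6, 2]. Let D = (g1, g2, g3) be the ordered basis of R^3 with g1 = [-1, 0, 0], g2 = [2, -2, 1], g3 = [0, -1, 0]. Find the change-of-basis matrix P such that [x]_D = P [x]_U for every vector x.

Column j of P is [bj]_D, since P maps U-coordinates to D-coordinates.
Expressing b1 in D: b1 = g1 - g2 - 2g3, so column 1 of P is [1, -1, -2].
Doing the same for each bj gives P = [[1, -2, 1], [-1, 1, 2], [-2, 2, 2]].

[[1, -2, 1], [-1, 1, 2], [-2, 2, 2]]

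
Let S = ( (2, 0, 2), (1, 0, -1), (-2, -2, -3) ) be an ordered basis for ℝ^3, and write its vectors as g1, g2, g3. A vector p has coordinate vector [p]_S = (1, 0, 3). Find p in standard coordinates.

(-4, -6, -7)

The coordinates say p = g1 + 0·g2 + 3g3; adding the scaled basis vectors gives (-4, -6, -7).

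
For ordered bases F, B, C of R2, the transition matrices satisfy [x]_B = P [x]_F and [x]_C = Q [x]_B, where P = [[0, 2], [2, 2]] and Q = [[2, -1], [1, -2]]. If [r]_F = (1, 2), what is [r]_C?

(2, -8)

Composing the changes, [r]_C = Q P [r]_F.
Q P = [[-2, 2], [-4, -2]]; applying this to (1, 2) gives (2, -8).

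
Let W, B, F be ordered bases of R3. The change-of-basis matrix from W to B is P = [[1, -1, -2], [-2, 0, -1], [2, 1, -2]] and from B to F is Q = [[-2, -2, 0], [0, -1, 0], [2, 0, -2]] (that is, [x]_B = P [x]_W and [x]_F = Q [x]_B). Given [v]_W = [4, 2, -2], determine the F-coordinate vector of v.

Composing the changes, [v]_F = Q P [v]_W.
Q P = [[2, 2, 6], [2, 0, 1], [-2, -4, 0]]; applying this to [4, 2, -2] gives [0, 6, -16].

[0, 6, -16]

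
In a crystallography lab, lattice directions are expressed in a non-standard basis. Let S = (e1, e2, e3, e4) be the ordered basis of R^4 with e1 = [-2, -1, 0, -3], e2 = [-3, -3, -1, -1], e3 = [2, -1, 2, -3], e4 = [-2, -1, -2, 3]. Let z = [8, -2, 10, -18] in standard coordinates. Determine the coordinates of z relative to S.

[1, 0, 3, -2]

[z]_S is the unique c with M c = z, where M has columns e1, ..., e4.
Solving this 4x4 system gives c = (1, 0, 3, -2).
Check: e1 + 0·e2 + 3e3 - 2e4 = [8, -2, 10, -18].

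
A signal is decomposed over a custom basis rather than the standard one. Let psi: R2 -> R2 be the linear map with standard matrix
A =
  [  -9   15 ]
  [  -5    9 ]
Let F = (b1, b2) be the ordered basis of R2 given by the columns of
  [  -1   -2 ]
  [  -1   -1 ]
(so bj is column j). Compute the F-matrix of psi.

With P the matrix whose columns are b1, b2, [psi]_F = P^(-1) A P.
Column by column: psi(b1) = A b1 = [-6, -4]; its F-coordinates [2, 2] give column 1.
Continuing for each basis vector yields [psi]_F = [[2, 1], [2, -2]].

[[2, 1], [2, -2]]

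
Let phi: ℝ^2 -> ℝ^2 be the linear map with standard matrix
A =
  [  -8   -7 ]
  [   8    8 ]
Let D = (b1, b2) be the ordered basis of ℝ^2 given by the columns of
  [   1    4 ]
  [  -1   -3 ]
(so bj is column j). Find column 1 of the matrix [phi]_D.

<3, -1>

Column 1 of [phi]_D is the D-coordinate vector of phi(b1).
In standard coordinates phi(b1) = A b1 = <-1, 0>.
Converting to D: <-1, 0> = 3b1 - b2, so the coordinate vector is <3, -1>.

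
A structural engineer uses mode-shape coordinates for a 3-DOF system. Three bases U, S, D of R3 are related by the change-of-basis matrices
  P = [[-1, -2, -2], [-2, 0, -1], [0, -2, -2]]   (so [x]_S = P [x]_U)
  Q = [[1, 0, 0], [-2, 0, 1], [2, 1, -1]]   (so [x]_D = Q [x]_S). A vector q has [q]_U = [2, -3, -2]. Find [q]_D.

Composing the changes, [q]_D = Q P [q]_U.
Q P = [[-1, -2, -2], [2, 2, 2], [-4, -2, -3]]; applying this to [2, -3, -2] gives [8, -6, 4].

[8, -6, 4]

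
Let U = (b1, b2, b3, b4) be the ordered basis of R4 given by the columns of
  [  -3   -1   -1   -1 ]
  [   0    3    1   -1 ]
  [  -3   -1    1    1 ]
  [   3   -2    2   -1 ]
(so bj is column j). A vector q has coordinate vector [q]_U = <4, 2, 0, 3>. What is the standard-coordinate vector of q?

<-17, 3, -11, 5>

By definition q = 4b1 + 2b2 + 0·b3 + 3b4.
Summing componentwise gives <-17, 3, -11, 5>.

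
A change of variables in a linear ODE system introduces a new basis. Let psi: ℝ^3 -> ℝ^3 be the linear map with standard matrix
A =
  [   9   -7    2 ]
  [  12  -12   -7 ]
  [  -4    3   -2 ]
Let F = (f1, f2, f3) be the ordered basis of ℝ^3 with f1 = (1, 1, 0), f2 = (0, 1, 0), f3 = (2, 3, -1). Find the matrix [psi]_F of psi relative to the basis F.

Let P have columns f1, ..., f3. Then [psi]_F = P^(-1) A P.
Here det P = -1, so P^(-1) is integer; computing A P first and then P^(-1)(A P) gives [[0, -1, 1], [-3, -2, 3], [1, -3, -3]].

[[0, -1, 1], [-3, -2, 3], [1, -3, -3]]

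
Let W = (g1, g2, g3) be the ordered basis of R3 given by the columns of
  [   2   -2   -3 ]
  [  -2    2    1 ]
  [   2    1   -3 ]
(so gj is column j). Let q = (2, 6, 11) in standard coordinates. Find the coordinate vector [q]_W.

Write q = c_1 g1 + ... + c_3 g3 and solve for the c_i.
Gaussian elimination on [M | q] yields c = (-2, 3, -4).
Check: -2g1 + 3g2 - 4g3 = (2, 6, 11).

(-2, 3, -4)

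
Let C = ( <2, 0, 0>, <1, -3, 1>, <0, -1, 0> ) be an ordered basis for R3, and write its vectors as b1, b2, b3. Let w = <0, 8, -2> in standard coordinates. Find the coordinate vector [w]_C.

[w]_C is the unique c with M c = w, where M has columns b1, ..., b3.
Gaussian elimination on [M | w] yields c = (1, -2, -2).
Check: b1 - 2b2 - 2b3 = <0, 8, -2>.

<1, -2, -2>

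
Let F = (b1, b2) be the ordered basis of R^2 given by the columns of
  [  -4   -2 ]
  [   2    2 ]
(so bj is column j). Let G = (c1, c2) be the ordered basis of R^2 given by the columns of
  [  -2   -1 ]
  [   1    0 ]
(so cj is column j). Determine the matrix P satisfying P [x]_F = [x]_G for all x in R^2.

[[2, 2], [0, -2]]

Column j of P is [bj]_G, since P maps F-coordinates to G-coordinates.
Expressing b1 in G: b1 = 2c1 + 0·c2, so column 1 of P is (2, 0).
Doing the same for each bj gives P = [[2, 2], [0, -2]].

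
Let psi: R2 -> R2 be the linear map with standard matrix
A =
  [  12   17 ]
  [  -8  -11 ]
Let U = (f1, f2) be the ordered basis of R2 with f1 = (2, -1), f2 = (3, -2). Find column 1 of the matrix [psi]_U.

(-1, 3)

Column 1 of [psi]_U is the U-coordinate vector of psi(f1).
In standard coordinates psi(f1) = A f1 = (7, -5).
Converting to U: (7, -5) = -f1 + 3f2, so the coordinate vector is (-1, 3).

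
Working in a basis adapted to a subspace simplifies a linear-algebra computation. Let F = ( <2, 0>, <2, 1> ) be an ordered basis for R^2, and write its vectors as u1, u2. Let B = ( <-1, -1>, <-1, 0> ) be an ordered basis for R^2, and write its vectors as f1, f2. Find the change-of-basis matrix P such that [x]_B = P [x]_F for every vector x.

[[0, -1], [-2, -1]]

Column j of P is [uj]_B, since P maps F-coordinates to B-coordinates.
Expressing u1 in B: u1 = 0·f1 - 2f2, so column 1 of P is <0, -2>.
Doing the same for each uj gives P = [[0, -1], [-2, -1]].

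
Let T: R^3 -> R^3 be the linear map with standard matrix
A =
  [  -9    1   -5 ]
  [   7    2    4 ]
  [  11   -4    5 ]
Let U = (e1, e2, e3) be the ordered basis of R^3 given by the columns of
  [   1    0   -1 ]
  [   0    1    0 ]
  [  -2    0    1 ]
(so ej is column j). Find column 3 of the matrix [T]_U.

Column 3 of [T]_U is the U-coordinate vector of T(e3).
In standard coordinates T(e3) = A e3 = [4, -3, -6].
Converting to U: [4, -3, -6] = 2e1 - 3e2 - 2e3, so the coordinate vector is [2, -3, -2].

[2, -3, -2]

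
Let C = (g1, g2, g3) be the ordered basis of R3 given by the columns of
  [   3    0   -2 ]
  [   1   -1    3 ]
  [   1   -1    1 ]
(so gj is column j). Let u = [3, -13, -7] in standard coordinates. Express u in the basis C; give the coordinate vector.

We seek scalars with c_1 g1 + ... + c_3 g3 = u; equivalently solve M c = u where the columns of M are g1, ..., g3.
Solving this 3x3 system gives c = (-1, 3, -3).
Check: -g1 + 3g2 - 3g3 = [3, -13, -7].

[-1, 3, -3]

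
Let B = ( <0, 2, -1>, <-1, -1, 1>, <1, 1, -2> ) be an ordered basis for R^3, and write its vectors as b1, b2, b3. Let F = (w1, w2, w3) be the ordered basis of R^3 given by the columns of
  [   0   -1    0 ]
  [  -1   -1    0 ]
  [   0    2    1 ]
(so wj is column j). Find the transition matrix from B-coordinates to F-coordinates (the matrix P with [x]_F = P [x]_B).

Let M have columns bj and N have columns wj. Then for every x, N [x]_F = x = M [x]_B, so P = N^(-1) M.
Since det N = -1, N^(-1) has integer entries; multiplying gives P = [[-2, 0, 0], [0, 1, -1], [-1, -1, 0]].

[[-2, 0, 0], [0, 1, -1], [-1, -1, 0]]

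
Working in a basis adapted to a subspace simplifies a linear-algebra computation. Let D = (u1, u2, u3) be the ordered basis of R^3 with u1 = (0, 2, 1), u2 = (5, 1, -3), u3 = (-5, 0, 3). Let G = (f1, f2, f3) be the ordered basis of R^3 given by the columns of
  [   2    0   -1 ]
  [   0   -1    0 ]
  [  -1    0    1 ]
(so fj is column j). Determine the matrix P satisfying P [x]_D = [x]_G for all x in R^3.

Column j of P is [uj]_G, since P maps D-coordinates to G-coordinates.
Expressing u1 in G: u1 = f1 - 2f2 + 2f3, so column 1 of P is (1, -2, 2).
Doing the same for each uj gives P = [[1, 2, -2], [-2, -1, 0], [2, -1, 1]].

[[1, 2, -2], [-2, -1, 0], [2, -1, 1]]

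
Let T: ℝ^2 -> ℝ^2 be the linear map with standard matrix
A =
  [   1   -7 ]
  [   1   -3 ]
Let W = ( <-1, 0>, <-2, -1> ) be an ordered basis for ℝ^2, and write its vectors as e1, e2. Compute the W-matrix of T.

Let P have columns e1, e2. Then [T]_W = P^(-1) A P.
Here det P = 1, so P^(-1) is integer; computing A P first and then P^(-1)(A P) gives [[-1, -3], [1, -1]].

[[-1, -3], [1, -1]]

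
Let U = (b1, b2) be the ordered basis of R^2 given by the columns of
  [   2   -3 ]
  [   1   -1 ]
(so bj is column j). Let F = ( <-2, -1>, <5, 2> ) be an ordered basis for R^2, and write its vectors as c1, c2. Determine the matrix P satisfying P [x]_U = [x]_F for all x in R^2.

Let M have columns bj and N have columns cj. Then for every x, N [x]_F = x = M [x]_U, so P = N^(-1) M.
Since det N = 1, N^(-1) has integer entries; multiplying gives P = [[-1, -1], [0, -1]].

[[-1, -1], [0, -1]]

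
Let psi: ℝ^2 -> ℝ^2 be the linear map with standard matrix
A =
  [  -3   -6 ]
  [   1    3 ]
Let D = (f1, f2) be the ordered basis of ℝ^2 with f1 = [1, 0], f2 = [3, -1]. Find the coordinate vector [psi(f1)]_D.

[0, -1]

Column 1 of [psi]_D is the D-coordinate vector of psi(f1).
In standard coordinates psi(f1) = A f1 = [-3, 1].
Converting to D: [-3, 1] = 0·f1 - f2, so the coordinate vector is [0, -1].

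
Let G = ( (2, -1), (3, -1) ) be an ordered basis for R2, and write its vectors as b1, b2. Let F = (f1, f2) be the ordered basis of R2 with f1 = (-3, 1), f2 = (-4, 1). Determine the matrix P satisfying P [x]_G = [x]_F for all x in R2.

Take x = bj: its G-coordinates are the j-th standard unit vector, so P e_j — column j of P — equals [bj]_F.
b1 = -2f1 + f2, giving column 1 = (-2, 1); repeating for each j gives P = [[-2, -1], [1, 0]].

[[-2, -1], [1, 0]]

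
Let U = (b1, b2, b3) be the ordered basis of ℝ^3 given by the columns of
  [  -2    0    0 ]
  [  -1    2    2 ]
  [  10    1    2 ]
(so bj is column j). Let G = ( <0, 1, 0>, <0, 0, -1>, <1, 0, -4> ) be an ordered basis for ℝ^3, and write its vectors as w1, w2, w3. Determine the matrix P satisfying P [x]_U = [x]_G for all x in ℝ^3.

Take x = bj: its U-coordinates are the j-th standard unit vector, so P e_j — column j of P — equals [bj]_G.
b1 = -w1 - 2w2 - 2w3, giving column 1 = <-1, -2, -2>; repeating for each j gives P = [[-1, 2, 2], [-2, -1, -2], [-2, 0, 0]].

[[-1, 2, 2], [-2, -1, -2], [-2, 0, 0]]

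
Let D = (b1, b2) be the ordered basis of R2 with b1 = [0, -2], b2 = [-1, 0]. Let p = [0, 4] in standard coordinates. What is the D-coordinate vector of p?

[-2, 0]

We seek scalars with c_1 b1 + c_2 b2 = p; equivalently solve M c = p where the columns of M are b1, b2.
System: 0c_1 - c_2 = 0, -2c_1 + 0c_2 = 4; solving gives c_1 = -2, c_2 = 0.
Check: -2b1 + 0·b2 = [0, 4].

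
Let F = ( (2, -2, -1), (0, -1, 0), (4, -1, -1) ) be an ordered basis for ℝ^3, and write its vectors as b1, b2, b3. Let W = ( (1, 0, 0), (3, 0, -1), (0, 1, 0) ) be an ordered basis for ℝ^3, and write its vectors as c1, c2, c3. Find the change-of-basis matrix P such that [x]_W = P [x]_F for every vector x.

Column j of P is [bj]_W, since P maps F-coordinates to W-coordinates.
Expressing b1 in W: b1 = -c1 + c2 - 2c3, so column 1 of P is (-1, 1, -2).
Doing the same for each bj gives P = [[-1, 0, 1], [1, 0, 1], [-2, -1, -1]].

[[-1, 0, 1], [1, 0, 1], [-2, -1, -1]]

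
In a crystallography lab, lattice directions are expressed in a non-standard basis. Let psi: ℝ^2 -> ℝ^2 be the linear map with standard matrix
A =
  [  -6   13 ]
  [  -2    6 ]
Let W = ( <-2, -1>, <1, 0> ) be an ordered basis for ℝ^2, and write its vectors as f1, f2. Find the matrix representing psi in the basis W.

[[2, 2], [3, -2]]

The j-th column of [psi]_W is [psi(fj)]_W.
psi(f1) = A f1 = <-1, -2> = 2f1 + 3f2, so column 1 is <2, 3>.
Repeating for f2 and assembling the columns gives [[2, 2], [3, -2]].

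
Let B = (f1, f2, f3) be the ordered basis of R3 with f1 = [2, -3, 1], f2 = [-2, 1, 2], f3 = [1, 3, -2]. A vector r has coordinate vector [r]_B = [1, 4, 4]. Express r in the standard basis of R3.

The coordinates say r = f1 + 4f2 + 4f3; adding the scaled basis vectors gives [-2, 13, 1].

[-2, 13, 1]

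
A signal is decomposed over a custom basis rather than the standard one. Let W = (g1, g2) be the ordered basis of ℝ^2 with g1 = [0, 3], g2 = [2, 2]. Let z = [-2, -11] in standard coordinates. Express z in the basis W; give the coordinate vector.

[-3, -1]

We seek scalars with c_1 g1 + c_2 g2 = z; equivalently solve M c = z where the columns of M are g1, g2.
System: 0c_1 + 2c_2 = -2, 3c_1 + 2c_2 = -11; solving gives c_1 = -3, c_2 = -1.
Check: -3g1 - g2 = [-2, -11].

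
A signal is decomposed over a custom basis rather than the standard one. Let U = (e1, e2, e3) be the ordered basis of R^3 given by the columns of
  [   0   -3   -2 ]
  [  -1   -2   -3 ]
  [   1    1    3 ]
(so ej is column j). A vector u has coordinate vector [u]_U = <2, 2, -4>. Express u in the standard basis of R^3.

By definition u = 2e1 + 2e2 - 4e3.
Summing componentwise gives <2, 6, -8>.

<2, 6, -8>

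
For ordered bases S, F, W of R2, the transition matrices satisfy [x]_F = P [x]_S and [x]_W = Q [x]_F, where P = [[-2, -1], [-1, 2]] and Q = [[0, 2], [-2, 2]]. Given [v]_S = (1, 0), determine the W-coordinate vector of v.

First [v]_F = P [v]_S = (-2, -1).
Then [v]_W = Q [v]_F = (-2, 2).

(-2, 2)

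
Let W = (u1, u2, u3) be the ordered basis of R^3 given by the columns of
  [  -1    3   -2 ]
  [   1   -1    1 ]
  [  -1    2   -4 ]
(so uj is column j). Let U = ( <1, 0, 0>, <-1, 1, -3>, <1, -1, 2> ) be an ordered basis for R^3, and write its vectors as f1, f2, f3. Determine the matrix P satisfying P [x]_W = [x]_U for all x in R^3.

[[0, 2, -1], [-1, 0, 2], [-2, 1, 1]]

Column j of P is [uj]_U, since P maps W-coordinates to U-coordinates.
Expressing u1 in U: u1 = 0·f1 - f2 - 2f3, so column 1 of P is <0, -1, -2>.
Doing the same for each uj gives P = [[0, 2, -1], [-1, 0, 2], [-2, 1, 1]].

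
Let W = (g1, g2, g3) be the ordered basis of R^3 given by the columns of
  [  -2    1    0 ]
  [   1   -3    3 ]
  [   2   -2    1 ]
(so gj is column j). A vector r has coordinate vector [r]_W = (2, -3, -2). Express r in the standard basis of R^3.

r = M [r]_W, where M has columns g1, ..., g3.
Carrying out the matrix-vector product, r = (-7, 5, 8).

(-7, 5, 8)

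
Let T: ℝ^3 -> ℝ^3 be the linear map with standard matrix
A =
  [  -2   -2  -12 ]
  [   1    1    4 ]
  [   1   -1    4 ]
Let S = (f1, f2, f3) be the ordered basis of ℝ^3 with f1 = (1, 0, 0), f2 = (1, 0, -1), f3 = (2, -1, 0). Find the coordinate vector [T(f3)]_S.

(3, -3, -1)

Column 3 of [T]_S is the S-coordinate vector of T(f3).
In standard coordinates T(f3) = A f3 = (-2, 1, 3).
Converting to S: (-2, 1, 3) = 3f1 - 3f2 - f3, so the coordinate vector is (3, -3, -1).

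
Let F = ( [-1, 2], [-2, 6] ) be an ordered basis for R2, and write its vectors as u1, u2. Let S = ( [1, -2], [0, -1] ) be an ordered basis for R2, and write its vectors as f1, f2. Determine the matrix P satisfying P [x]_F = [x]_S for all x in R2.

Let M have columns uj and N have columns fj. Then for every x, N [x]_S = x = M [x]_F, so P = N^(-1) M.
Since det N = -1, N^(-1) has integer entries; multiplying gives P = [[-1, -2], [0, -2]].

[[-1, -2], [0, -2]]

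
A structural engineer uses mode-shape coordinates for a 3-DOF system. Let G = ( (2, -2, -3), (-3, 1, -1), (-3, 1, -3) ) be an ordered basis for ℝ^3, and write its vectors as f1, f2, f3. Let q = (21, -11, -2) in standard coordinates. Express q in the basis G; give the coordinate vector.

(3, -4, -1)

We seek scalars with c_1 f1 + ... + c_3 f3 = q; equivalently solve M c = q where the columns of M are f1, ..., f3.
Row-reducing the augmented matrix [M | q] gives c = (3, -4, -1).
Check: 3f1 - 4f2 - f3 = (21, -11, -2).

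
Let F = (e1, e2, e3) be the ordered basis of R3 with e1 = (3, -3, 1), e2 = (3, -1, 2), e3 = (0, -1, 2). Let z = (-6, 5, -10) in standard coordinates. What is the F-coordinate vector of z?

(0, -2, -3)

[z]_F is the unique c with M c = z, where M has columns e1, ..., e3.
Gaussian elimination on [M | z] yields c = (0, -2, -3).
Check: 0·e1 - 2e2 - 3e3 = (-6, 5, -10).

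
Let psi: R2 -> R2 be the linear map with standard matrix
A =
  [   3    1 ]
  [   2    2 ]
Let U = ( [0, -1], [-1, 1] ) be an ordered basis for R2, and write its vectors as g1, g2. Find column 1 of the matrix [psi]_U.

[3, 1]

Column 1 of [psi]_U is the U-coordinate vector of psi(g1).
In standard coordinates psi(g1) = A g1 = [-1, -2].
Converting to U: [-1, -2] = 3g1 + g2, so the coordinate vector is [3, 1].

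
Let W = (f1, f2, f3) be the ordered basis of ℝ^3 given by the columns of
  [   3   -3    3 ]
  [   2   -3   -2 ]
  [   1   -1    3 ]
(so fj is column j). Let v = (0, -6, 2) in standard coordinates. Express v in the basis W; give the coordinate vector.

Write v = c_1 f1 + ... + c_3 f3 and solve for the c_i.
Gaussian elimination on [M | v] yields c = (1, 2, 1).
Check: f1 + 2f2 + f3 = (0, -6, 2).

(1, 2, 1)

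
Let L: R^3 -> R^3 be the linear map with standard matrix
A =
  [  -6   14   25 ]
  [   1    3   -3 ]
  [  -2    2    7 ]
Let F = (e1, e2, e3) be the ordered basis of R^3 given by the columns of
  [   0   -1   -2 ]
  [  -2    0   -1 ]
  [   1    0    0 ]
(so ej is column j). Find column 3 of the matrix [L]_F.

Column 3 of [L]_F is the F-coordinate vector of L(e3).
In standard coordinates L(e3) = A e3 = <-2, -5, 2>.
Converting to F: <-2, -5, 2> = 2e1 + 0·e2 + e3, so the coordinate vector is <2, 0, 1>.

<2, 0, 1>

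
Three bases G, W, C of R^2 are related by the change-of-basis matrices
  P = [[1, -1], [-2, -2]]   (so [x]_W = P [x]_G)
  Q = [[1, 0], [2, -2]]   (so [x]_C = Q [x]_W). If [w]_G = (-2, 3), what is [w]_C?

First [w]_W = P [w]_G = (-5, -2).
Then [w]_C = Q [w]_W = (-5, -6).

(-5, -6)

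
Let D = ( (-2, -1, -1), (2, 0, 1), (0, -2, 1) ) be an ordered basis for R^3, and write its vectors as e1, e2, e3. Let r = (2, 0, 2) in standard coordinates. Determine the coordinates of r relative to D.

Write r = c_1 e1 + ... + c_3 e3 and solve for the c_i.
Gaussian elimination on [M | r] yields c = (-2, -1, 1).
Check: -2e1 - e2 + e3 = (2, 0, 2).

(-2, -1, 1)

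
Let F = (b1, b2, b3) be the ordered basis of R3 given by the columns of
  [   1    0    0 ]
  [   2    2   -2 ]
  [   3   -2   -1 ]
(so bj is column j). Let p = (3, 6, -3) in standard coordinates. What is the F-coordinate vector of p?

We seek scalars with c_1 b1 + ... + c_3 b3 = p; equivalently solve M c = p where the columns of M are b1, ..., b3.
Row-reducing the augmented matrix [M | p] gives c = (3, 4, 4).
Check: 3b1 + 4b2 + 4b3 = (3, 6, -3).

(3, 4, 4)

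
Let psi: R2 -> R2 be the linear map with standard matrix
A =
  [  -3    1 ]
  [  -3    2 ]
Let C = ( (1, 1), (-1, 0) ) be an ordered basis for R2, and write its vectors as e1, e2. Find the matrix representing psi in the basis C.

[[-1, 3], [1, 0]]

The j-th column of [psi]_C is [psi(ej)]_C.
psi(e1) = A e1 = (-2, -1) = -e1 + e2, so column 1 is (-1, 1).
Repeating for e2 and assembling the columns gives [[-1, 3], [1, 0]].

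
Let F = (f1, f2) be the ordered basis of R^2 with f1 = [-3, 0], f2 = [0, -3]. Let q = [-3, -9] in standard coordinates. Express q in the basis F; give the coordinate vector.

[1, 3]

[q]_F is the unique c with M c = q, where M has columns f1, f2.
System: -3c_1 + 0c_2 = -3, 0c_1 - 3c_2 = -9; solving gives c_1 = 1, c_2 = 3.
Check: f1 + 3f2 = [-3, -9].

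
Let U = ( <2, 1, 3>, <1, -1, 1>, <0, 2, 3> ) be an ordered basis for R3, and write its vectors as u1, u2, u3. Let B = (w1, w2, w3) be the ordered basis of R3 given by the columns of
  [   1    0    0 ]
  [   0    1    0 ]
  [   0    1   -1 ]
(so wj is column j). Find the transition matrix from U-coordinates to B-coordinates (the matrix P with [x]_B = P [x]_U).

Column j of P is [uj]_B, since P maps U-coordinates to B-coordinates.
Expressing u1 in B: u1 = 2w1 + w2 - 2w3, so column 1 of P is <2, 1, -2>.
Doing the same for each uj gives P = [[2, 1, 0], [1, -1, 2], [-2, -2, -1]].

[[2, 1, 0], [1, -1, 2], [-2, -2, -1]]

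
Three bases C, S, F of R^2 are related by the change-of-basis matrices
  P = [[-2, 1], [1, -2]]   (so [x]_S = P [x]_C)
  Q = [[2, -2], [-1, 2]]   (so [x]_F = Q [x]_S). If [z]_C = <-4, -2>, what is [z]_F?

<12, -6>

Apply P to get S-coordinates <6, 0>, then Q to get F-coordinates.
The result is [z]_F = <12, -6>.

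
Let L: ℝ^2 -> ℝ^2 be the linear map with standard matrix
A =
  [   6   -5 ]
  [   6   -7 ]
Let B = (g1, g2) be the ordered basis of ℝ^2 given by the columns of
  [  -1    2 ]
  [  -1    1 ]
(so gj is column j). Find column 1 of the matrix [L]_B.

Compute L(g1) = A g1 = (-1, 1) in standard coordinates.
Then write this in B-coordinates: solve for y in y_1 g1 + y_2 g2 = (-1, 1).
This gives y = (-3, -2), which is column 1 of [L]_B.

(-3, -2)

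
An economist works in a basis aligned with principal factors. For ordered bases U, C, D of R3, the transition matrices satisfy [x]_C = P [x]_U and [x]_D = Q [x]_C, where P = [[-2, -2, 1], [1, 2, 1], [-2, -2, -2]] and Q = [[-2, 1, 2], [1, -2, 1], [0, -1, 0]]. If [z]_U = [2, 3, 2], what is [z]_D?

First [z]_C = P [z]_U = [-8, 10, -14].
Then [z]_D = Q [z]_C = [-2, -42, -10].

[-2, -42, -10]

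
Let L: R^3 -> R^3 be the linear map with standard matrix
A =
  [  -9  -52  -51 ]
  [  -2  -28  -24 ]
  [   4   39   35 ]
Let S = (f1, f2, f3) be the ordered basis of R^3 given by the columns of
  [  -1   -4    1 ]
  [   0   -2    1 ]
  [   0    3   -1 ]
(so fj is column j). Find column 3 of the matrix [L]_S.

Compute L(f3) = A f3 = <-10, -6, 8> in standard coordinates.
Then write this in S-coordinates: solve for y in y_1 f1 + ... + y_3 f3 = <-10, -6, 8>.
This gives y = <0, 2, -2>, which is column 3 of [L]_S.

<0, 2, -2>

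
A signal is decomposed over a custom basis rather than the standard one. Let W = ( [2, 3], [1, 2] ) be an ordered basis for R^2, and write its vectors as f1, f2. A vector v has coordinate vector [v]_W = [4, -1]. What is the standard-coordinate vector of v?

[7, 10]

By definition v = 4f1 - f2.
Summing componentwise gives [7, 10].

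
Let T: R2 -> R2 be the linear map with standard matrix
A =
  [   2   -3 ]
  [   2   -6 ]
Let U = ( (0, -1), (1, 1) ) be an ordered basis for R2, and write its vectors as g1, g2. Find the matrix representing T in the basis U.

[[-3, 3], [3, -1]]

Let P have columns g1, g2. Then [T]_U = P^(-1) A P.
Here det P = 1, so P^(-1) is integer; computing A P first and then P^(-1)(A P) gives [[-3, 3], [3, -1]].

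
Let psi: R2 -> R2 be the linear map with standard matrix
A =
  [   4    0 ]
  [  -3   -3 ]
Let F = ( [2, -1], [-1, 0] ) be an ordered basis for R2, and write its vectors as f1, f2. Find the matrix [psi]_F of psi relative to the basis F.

Let P have columns f1, f2. Then [psi]_F = P^(-1) A P.
Here det P = -1, so P^(-1) is integer; computing A P first and then P^(-1)(A P) gives [[3, -3], [-2, -2]].

[[3, -3], [-2, -2]]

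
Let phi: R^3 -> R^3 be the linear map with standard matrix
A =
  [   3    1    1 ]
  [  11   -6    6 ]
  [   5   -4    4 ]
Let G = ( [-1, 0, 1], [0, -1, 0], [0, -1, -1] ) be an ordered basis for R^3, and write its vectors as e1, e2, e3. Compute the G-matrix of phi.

The j-th column of [phi]_G is [phi(ej)]_G.
phi(e1) = A e1 = [-2, -5, -1] = 2e1 + 2e2 + 3e3, so column 1 is [2, 2, 3].
Repeating for e2, e3 and assembling the columns gives [[2, 1, 2], [2, -3, -2], [3, -3, 2]].

[[2, 1, 2], [2, -3, -2], [3, -3, 2]]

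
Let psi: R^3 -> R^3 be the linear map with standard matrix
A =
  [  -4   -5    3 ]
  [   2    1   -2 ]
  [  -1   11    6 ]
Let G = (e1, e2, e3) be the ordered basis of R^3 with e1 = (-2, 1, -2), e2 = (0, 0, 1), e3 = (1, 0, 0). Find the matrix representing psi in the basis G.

[[1, -2, 2], [3, 2, 3], [-1, -1, 0]]

With P the matrix whose columns are e1, ..., e3, [psi]_G = P^(-1) A P.
Column by column: psi(e1) = A e1 = (-3, 1, 1); its G-coordinates (1, 3, -1) give column 1.
Continuing for each basis vector yields [psi]_G = [[1, -2, 2], [3, 2, 3], [-1, -1, 0]].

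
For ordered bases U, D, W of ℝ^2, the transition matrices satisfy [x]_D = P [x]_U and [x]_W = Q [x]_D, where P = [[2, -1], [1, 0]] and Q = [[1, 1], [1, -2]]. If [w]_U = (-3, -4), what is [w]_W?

Apply P to get D-coordinates (-2, -3), then Q to get W-coordinates.
The result is [w]_W = (-5, 4).

(-5, 4)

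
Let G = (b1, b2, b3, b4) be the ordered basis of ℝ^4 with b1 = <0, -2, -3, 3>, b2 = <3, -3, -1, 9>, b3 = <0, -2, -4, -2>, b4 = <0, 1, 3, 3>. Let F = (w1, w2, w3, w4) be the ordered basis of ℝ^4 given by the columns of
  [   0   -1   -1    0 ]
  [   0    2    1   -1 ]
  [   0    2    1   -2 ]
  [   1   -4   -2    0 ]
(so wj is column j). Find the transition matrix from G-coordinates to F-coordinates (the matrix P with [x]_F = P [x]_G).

Column j of P is [bj]_F, since P maps G-coordinates to F-coordinates.
Expressing b1 in F: b1 = w1 - w2 + w3 + w4, so column 1 of P is <1, -1, 1, 1>.
Doing the same for each bj gives P = [[1, -1, -2, 1], [-1, -2, 0, -1], [1, -1, 0, 1], [1, -2, 2, -2]].

[[1, -1, -2, 1], [-1, -2, 0, -1], [1, -1, 0, 1], [1, -2, 2, -2]]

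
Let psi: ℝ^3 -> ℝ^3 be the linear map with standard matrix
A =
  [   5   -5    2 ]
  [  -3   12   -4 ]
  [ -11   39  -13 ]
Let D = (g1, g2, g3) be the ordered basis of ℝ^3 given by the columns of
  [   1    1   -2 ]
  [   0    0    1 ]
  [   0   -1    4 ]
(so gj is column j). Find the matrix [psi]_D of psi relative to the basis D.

[[0, 3, -2], [-1, 2, -1], [-3, 1, 2]]

Let P have columns g1, ..., g3. Then [psi]_D = P^(-1) A P.
Here det P = 1, so P^(-1) is integer; computing A P first and then P^(-1)(A P) gives [[0, 3, -2], [-1, 2, -1], [-3, 1, 2]].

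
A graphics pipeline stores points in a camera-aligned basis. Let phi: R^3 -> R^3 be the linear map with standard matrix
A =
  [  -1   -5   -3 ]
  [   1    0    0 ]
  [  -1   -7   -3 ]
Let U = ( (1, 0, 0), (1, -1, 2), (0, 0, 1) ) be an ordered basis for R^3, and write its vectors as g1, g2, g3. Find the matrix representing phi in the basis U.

Let P have columns g1, ..., g3. Then [phi]_U = P^(-1) A P.
Here det P = -1, so P^(-1) is integer; computing A P first and then P^(-1)(A P) gives [[0, -1, -3], [-1, -1, 0], [1, 2, -3]].

[[0, -1, -3], [-1, -1, 0], [1, 2, -3]]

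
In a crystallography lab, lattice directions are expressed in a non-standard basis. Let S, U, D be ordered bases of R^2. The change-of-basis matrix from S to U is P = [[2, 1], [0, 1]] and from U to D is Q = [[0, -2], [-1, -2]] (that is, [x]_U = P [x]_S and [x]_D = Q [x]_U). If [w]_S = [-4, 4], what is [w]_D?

Apply P to get U-coordinates [-4, 4], then Q to get D-coordinates.
The result is [w]_D = [-8, -4].

[-8, -4]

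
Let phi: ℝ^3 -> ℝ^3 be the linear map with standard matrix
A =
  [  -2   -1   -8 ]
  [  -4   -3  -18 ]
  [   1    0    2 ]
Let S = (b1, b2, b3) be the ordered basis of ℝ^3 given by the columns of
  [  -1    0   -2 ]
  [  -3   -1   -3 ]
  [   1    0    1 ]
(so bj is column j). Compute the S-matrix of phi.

[[-1, 1, -1], [2, -3, 1], [2, -1, 1]]

Let P have columns b1, ..., b3. Then [phi]_S = P^(-1) A P.
Here det P = -1, so P^(-1) is integer; computing A P first and then P^(-1)(A P) gives [[-1, 1, -1], [2, -3, 1], [2, -1, 1]].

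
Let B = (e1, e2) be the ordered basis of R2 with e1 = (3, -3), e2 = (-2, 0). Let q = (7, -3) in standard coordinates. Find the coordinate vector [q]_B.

[q]_B is the unique c with M c = q, where M has columns e1, e2.
System: 3c_1 - 2c_2 = 7, -3c_1 + 0c_2 = -3; solving gives c_1 = 1, c_2 = -2.
Check: e1 - 2e2 = (7, -3).

(1, -2)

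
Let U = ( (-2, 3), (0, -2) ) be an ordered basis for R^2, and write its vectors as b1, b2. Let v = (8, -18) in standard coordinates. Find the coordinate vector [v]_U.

[v]_U is the unique c with M c = v, where M has columns b1, b2.
System: -2c_1 + 0c_2 = 8, 3c_1 - 2c_2 = -18; solving gives c_1 = -4, c_2 = 3.
Check: -4b1 + 3b2 = (8, -18).

(-4, 3)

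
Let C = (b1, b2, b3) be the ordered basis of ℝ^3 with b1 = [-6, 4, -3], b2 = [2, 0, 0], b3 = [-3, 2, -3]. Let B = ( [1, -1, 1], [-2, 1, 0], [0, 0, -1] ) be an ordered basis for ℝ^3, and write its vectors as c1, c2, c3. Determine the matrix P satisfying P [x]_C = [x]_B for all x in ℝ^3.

[[-2, -2, -1], [2, -2, 1], [1, -2, 2]]

Take x = bj: its C-coordinates are the j-th standard unit vector, so P e_j — column j of P — equals [bj]_B.
b1 = -2c1 + 2c2 + c3, giving column 1 = [-2, 2, 1]; repeating for each j gives P = [[-2, -2, -1], [2, -2, 1], [1, -2, 2]].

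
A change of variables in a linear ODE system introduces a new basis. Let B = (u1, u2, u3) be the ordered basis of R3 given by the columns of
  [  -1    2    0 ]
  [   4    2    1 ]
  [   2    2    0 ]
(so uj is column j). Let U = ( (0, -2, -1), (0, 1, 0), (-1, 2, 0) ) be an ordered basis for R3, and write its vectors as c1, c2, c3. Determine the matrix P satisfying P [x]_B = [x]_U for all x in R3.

[[-2, -2, 0], [-2, 2, 1], [1, -2, 0]]

Column j of P is [uj]_U, since P maps B-coordinates to U-coordinates.
Expressing u1 in U: u1 = -2c1 - 2c2 + c3, so column 1 of P is (-2, -2, 1).
Doing the same for each uj gives P = [[-2, -2, 0], [-2, 2, 1], [1, -2, 0]].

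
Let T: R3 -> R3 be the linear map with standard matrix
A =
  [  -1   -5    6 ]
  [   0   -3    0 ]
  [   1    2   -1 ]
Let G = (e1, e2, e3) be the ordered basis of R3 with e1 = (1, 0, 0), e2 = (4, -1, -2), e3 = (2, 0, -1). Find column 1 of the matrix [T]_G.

Compute T(e1) = A e1 = (-1, 0, 1) in standard coordinates.
Then write this in G-coordinates: solve for y in y_1 e1 + ... + y_3 e3 = (-1, 0, 1).
This gives y = (1, 0, -1), which is column 1 of [T]_G.

(1, 0, -1)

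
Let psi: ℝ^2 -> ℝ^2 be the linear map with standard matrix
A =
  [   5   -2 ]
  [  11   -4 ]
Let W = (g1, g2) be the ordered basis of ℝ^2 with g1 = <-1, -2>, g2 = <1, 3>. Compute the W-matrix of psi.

[[0, 2], [-1, 1]]

With P the matrix whose columns are g1, g2, [psi]_W = P^(-1) A P.
Column by column: psi(g1) = A g1 = <-1, -3>; its W-coordinates <0, -1> give column 1.
Continuing for each basis vector yields [psi]_W = [[0, 2], [-1, 1]].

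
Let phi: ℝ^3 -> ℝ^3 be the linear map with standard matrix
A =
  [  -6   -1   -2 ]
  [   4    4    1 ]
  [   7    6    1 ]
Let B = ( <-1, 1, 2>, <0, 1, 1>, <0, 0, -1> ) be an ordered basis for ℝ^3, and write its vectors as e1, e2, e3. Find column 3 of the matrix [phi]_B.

<-2, 1, -2>

Compute phi(e3) = A e3 = <2, -1, -1> in standard coordinates.
Then write this in B-coordinates: solve for y in y_1 e1 + ... + y_3 e3 = <2, -1, -1>.
This gives y = <-2, 1, -2>, which is column 3 of [phi]_B.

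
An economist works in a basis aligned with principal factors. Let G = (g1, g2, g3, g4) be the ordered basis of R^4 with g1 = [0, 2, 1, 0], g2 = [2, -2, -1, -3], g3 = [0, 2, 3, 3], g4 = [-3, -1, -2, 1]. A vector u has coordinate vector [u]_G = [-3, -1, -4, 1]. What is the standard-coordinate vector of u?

[-5, -13, -16, -8]

By definition u = -3g1 - g2 - 4g3 + g4.
Summing componentwise gives [-5, -13, -16, -8].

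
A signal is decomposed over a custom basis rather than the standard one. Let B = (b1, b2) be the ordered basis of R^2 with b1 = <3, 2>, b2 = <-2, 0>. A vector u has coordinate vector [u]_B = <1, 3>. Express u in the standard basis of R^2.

The coordinates say u = b1 + 3b2; adding the scaled basis vectors gives <-3, 2>.

<-3, 2>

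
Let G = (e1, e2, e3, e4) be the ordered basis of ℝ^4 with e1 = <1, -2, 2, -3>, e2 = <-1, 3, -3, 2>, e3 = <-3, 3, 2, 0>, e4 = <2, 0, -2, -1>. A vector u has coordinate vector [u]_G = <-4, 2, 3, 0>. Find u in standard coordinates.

u = M [u]_G, where M has columns e1, ..., e4.
Carrying out the matrix-vector product, u = <-15, 23, -8, 16>.

<-15, 23, -8, 16>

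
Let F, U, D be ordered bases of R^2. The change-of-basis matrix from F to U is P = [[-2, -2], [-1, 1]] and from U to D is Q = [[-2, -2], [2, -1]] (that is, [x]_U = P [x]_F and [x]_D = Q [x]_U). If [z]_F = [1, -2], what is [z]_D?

Composing the changes, [z]_D = Q P [z]_F.
Q P = [[6, 2], [-3, -5]]; applying this to [1, -2] gives [2, 7].

[2, 7]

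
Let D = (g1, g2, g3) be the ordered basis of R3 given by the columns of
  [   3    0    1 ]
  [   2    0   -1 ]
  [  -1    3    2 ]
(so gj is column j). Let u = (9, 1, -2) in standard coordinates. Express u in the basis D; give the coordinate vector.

Write u = c_1 g1 + ... + c_3 g3 and solve for the c_i.
Row-reducing the augmented matrix [M | u] gives c = (2, -2, 3).
Check: 2g1 - 2g2 + 3g3 = (9, 1, -2).

(2, -2, 3)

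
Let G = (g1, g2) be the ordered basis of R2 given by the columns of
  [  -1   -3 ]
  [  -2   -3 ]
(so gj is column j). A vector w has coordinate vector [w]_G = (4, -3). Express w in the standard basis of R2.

(5, 1)

w = M [w]_G, where M has columns g1, g2.
Carrying out the matrix-vector product, w = (5, 1).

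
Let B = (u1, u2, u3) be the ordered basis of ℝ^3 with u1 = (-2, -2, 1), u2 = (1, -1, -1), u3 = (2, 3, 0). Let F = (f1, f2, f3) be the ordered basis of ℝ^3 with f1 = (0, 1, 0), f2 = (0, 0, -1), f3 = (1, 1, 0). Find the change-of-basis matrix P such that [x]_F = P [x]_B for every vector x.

[[0, -2, 1], [-1, 1, 0], [-2, 1, 2]]

Let M have columns uj and N have columns fj. Then for every x, N [x]_F = x = M [x]_B, so P = N^(-1) M.
Since det N = -1, N^(-1) has integer entries; multiplying gives P = [[0, -2, 1], [-1, 1, 0], [-2, 1, 2]].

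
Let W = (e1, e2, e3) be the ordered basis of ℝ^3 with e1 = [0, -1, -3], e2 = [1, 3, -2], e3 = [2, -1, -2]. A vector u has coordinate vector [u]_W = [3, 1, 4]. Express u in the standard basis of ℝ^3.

[9, -4, -19]

u = M [u]_W, where M has columns e1, ..., e3.
Carrying out the matrix-vector product, u = [9, -4, -19].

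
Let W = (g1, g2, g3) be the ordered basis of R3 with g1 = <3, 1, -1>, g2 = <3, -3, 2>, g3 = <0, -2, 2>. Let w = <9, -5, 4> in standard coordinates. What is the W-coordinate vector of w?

<2, 1, 2>

[w]_W is the unique c with M c = w, where M has columns g1, ..., g3.
Solving this 3x3 system gives c = (2, 1, 2).
Check: 2g1 + g2 + 2g3 = <9, -5, 4>.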